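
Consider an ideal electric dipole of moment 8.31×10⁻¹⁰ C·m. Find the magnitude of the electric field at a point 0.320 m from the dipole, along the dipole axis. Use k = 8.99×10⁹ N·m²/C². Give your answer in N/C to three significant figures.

On the dipole axis E = 2kp/r³.
E = 2·(8.99×10⁹)(8.31×10⁻¹⁰) / (0.320)³ = 456.0 N/C.

E ≈ 456 N/C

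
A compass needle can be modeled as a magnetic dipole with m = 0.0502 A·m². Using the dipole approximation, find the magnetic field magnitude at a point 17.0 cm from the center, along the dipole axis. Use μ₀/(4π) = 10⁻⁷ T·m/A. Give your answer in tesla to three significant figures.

B ≈ 2.04×10⁻⁶ T

On axis B = (μ₀/4π)·2m/r³.
B = 2·(10⁻⁷)·(0.0502) / (0.170)³ = 2.044×10⁻⁶ T.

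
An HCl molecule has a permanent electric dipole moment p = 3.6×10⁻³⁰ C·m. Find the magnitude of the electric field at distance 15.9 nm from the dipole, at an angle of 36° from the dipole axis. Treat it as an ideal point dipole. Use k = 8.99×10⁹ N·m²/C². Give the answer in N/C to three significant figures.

At angle θ the dipole field magnitude is E = (kp/r³)·√(1 + 3cos²θ).
kp/r³ = (8.99×10⁹)(3.60×10⁻³⁰) / (1.59×10⁻⁸)³ = 8051 N/C.
√(1 + 3cos²36°) = √(1 + 3·0.6545) = √2.9635 ≈ 1.7215.
E ≈ 8051 × 1.721 = 1.386×10⁴ N/C.

E ≈ 1.39×10⁴ N/C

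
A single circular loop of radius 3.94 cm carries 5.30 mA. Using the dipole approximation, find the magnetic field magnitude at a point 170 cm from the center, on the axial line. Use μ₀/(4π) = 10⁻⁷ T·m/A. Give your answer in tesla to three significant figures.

B ≈ 1.05×10⁻¹² T

Magnetic moment m = IA = Iπa² = (0.00530)·π·(0.0394)² = 2.585×10⁻⁵ A·m².
On axis B = (μ₀/4π)·2m/r³.
B = 2·(10⁻⁷)·(2.585×10⁻⁵) / (1.70)³ = 1.052×10⁻¹² T.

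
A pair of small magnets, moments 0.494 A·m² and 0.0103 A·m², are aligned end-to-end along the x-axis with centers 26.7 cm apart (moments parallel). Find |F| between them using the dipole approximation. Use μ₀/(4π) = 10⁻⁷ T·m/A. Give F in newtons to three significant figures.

F ≈ 6.01×10⁻⁷ N

On-axis B of dipole 1: B = (μ₀/4π)·2m₁/r³. Force on dipole 2: F = m₂·dB/dr.
dB/dr = −(μ₀/4π)·6m₁/r⁴, so |F| = (μ₀/4π)·6m₁m₂/r⁴.
F = 6(10⁻⁷)(0.494)(0.0103)/(0.267)⁴ = 6.007×10⁻⁷ N.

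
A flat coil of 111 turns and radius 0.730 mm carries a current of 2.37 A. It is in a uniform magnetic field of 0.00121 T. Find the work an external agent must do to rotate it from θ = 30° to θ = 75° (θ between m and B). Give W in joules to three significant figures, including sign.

m = NIA = NIπa² = 111·(2.37)·π·(7.30×10⁻⁴)² = 4.404×10⁻⁴ A·m².
W_ext = ΔU = −mB cosθ₂ + mB cosθ₁ = mB(cosθ₁ − cosθ₂).
W = (4.404×10⁻⁴)(0.00121)·(cos30° − cos75°) = (5.329×10⁻⁷)·(+0.6072) = 3.236×10⁻⁷ J.

W ≈ 3.24×10⁻⁷ J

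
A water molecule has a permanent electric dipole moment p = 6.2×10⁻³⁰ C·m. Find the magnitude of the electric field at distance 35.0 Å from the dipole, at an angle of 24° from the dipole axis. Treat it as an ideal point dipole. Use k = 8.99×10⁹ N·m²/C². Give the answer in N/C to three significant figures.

E ≈ 2.43×10⁶ N/C

At angle θ the dipole field magnitude is E = (kp/r³)·√(1 + 3cos²θ).
kp/r³ = (8.99×10⁹)(6.20×10⁻³⁰) / (3.50×10⁻⁹)³ = 1.300×10⁶ N/C.
√(1 + 3cos²24°) = √(1 + 3·0.8346) = √3.5037 ≈ 1.8718.
E ≈ 1.300×10⁶ × 1.872 = 2.433×10⁶ N/C.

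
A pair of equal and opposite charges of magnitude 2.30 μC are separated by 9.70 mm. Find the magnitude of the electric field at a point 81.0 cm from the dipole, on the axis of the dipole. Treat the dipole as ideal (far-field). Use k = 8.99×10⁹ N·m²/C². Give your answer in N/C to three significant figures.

E ≈ 755 N/C

Dipole moment p = qd = (2.30×10⁻⁶ C)(0.00970 m) = 2.231×10⁻⁸ C·m.
On the dipole axis E = 2kp/r³.
E = 2·(8.99×10⁹)(2.231×10⁻⁸) / (0.810)³ = 754.8 N/C.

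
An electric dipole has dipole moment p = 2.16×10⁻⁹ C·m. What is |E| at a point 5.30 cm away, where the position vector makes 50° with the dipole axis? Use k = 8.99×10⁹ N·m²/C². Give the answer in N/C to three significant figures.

At angle θ the dipole field magnitude is E = (kp/r³)·√(1 + 3cos²θ).
kp/r³ = (8.99×10⁹)(2.16×10⁻⁹) / (0.0530)³ = 1.304×10⁵ N/C.
√(1 + 3cos²50°) = √(1 + 3·0.4132) = √2.2395 ≈ 1.4965.
E ≈ 1.304×10⁵ × 1.497 = 1.952×10⁵ N/C.

E ≈ 1.95×10⁵ N/C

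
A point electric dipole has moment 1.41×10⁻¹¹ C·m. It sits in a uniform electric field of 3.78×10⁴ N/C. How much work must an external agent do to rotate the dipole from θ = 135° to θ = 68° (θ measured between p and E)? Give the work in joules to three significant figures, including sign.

W_ext = ΔU = U(θ₂) − U(θ₁) = −pE cosθ₂ − (−pE cosθ₁) = pE(cosθ₁ − cosθ₂).
W = (1.41×10⁻¹¹)(3.78×10⁴)·(cos135° − cos68°) = (5.330×10⁻⁷)·(-1.0817) = -5.765×10⁻⁷ J.

W ≈ -5.77×10⁻⁷ J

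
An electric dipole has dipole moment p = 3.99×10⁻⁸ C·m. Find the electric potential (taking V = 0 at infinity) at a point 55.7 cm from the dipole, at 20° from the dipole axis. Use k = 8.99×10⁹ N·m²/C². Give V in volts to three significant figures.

V ≈ 1090 V

The dipole potential is V = kp cosθ / r².
V = (8.99×10⁹)(3.99×10⁻⁸)·cos20° / (0.557)² = 1086 V.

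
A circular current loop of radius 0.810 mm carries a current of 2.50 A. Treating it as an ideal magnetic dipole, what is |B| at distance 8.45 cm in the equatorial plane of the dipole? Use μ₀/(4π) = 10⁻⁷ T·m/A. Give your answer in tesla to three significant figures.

B ≈ 8.54×10⁻¹⁰ T

Magnetic moment m = IA = Iπa² = (2.50)·π·(8.10×10⁻⁴)² = 5.153×10⁻⁶ A·m².
In the equatorial plane B = (μ₀/4π)·m/r³ (half the axial value).
B = (10⁻⁷)·(5.153×10⁻⁶) / (0.0845)³ = 8.541×10⁻¹⁰ T.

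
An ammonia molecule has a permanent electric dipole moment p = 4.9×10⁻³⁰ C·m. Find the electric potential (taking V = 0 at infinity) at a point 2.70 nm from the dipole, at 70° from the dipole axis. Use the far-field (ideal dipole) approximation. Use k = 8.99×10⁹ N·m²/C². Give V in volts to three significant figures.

The dipole potential is V = kp cosθ / r².
V = (8.99×10⁹)(4.90×10⁻³⁰)·cos70° / (2.70×10⁻⁹)² = 0.002067 V.

V ≈ 0.00207 V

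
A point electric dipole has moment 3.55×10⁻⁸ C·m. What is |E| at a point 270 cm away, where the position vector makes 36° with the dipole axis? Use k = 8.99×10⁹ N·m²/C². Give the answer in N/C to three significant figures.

E ≈ 27.9 N/C

At angle θ the dipole field magnitude is E = (kp/r³)·√(1 + 3cos²θ).
kp/r³ = (8.99×10⁹)(3.55×10⁻⁸) / (2.70)³ = 16.21 N/C.
√(1 + 3cos²36°) = √(1 + 3·0.6545) = √2.9635 ≈ 1.7215.
E ≈ 16.21 × 1.721 = 27.91 N/C.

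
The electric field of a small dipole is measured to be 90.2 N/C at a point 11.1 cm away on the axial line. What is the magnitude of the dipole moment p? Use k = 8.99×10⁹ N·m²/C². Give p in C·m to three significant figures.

On axis E = 2kp/r³, so p = Er³/(2k).
p = (90.2)·(0.111)³ / (2·8.99×10⁹) = 6.861×10⁻¹² C·m.

p ≈ 6.86×10⁻¹² C·m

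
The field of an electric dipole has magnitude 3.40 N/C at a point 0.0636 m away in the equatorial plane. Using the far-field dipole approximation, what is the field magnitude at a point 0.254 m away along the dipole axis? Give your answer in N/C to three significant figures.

Dipole fields scale as 1/r³ in the far field.
The axial field is twice the equatorial field at the same r, so the geometry factor is 2/1.
E₂ = E₁ · (2/1) · (r₁/r₂)³ = 3.40 · 2 · (0.0636/0.254)³.
(r₁/r₂)³ = (0.2504)³ = 0.0157.
E₂ ≈ 0.1068 N/C.

E ≈ 0.107 N/C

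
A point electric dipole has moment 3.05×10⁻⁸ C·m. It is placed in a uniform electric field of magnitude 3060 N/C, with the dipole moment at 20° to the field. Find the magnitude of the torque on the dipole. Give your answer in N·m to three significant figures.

τ ≈ 3.19×10⁻⁵ N·m

Torque on an electric dipole: τ = pE sinθ.
τ = (3.05×10⁻⁸)(3060)·sin20° = 3.192×10⁻⁵ N·m.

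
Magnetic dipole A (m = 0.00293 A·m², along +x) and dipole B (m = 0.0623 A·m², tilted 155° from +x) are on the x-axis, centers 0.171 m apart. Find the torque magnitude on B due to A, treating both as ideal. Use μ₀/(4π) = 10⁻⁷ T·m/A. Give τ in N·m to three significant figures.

Dipole B is on the axis of dipole A, so B₁ there is axial: B₁ = (μ₀/4π)·2m₁/r³ along +x.
B₁ = 2(10⁻⁷)(0.00293)/(0.171)³ = 1.172×10⁻⁷ T.
τ = m₂ B₁ sinθ.
τ = (0.0623)(1.172×10⁻⁷)·sin155° = 3.086×10⁻⁹ N·m.

τ ≈ 3.09×10⁻⁹ N·m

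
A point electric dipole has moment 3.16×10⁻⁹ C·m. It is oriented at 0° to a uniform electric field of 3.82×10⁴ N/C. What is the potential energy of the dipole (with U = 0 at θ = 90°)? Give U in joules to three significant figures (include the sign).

U ≈ -1.21×10⁻⁴ J

U = −p·E = −pE cosθ.
U = −(3.16×10⁻⁹)(3.82×10⁴)·cos0° = -1.207×10⁻⁴ J.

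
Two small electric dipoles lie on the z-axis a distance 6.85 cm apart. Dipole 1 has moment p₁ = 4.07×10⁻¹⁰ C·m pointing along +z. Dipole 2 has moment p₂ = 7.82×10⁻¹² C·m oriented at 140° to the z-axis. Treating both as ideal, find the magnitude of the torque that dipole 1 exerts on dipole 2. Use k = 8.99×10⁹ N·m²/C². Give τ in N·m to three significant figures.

τ ≈ 1.14×10⁻⁷ N·m

The second dipole sits on the axis of the first, so the field there is axial: E₁ = 2kp₁/r³ along +z.
E₁ = 2(8.99×10⁹)(4.07×10⁻¹⁰)/(0.0685)³ = 2.277×10⁴ N/C.
Torque on the second dipole: τ = p₂ E₁ sinθ.
τ = (7.82×10⁻¹²)(2.277×10⁴)·sin140° = 1.144×10⁻⁷ N·m.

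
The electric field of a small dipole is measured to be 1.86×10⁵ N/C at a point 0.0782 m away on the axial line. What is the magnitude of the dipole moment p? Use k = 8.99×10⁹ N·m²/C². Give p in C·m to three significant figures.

On axis E = 2kp/r³, so p = Er³/(2k).
p = (1.86×10⁵)·(0.0782)³ / (2·8.99×10⁹) = 4.947×10⁻⁹ C·m.

p ≈ 4.95×10⁻⁹ C·m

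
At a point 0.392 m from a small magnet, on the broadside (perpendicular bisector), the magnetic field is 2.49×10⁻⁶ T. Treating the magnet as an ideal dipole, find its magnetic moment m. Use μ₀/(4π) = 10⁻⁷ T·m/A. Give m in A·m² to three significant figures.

m ≈ 1.50 A·m²

In the equatorial plane B = (μ₀/4π)·m/r³, so m = Br³·4π/(μ₀).
m = (2.49×10⁻⁶)·(0.392)³ / (10⁻⁷) = 1.500 A·m².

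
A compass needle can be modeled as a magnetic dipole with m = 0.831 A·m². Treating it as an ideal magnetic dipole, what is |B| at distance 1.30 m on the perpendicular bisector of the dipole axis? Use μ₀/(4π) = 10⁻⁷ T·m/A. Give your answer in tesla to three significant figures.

B ≈ 3.78×10⁻⁸ T

In the equatorial plane B = (μ₀/4π)·m/r³ (half the axial value).
B = (10⁻⁷)·(0.831) / (1.30)³ = 3.782×10⁻⁸ T.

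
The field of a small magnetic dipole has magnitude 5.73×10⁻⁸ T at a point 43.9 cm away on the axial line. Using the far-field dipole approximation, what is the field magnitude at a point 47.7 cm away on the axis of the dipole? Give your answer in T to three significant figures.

Dipole fields scale as 1/r³ in the far field; the geometry is the same at both points.
B₂ = B₁ · (r₁/r₂)³ = 5.73×10⁻⁸ · (43.9/47.7)³.
(r₁/r₂)³ = (0.9203)³ = 0.7795.
B₂ ≈ 4.467×10⁻⁸ T.

B ≈ 4.47×10⁻⁸ T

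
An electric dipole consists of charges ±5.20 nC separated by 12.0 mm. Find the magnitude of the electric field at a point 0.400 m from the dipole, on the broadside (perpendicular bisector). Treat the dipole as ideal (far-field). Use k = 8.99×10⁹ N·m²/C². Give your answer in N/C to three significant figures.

E ≈ 8.77 N/C

Dipole moment p = qd = (5.20×10⁻⁹ C)(0.0120 m) = 6.24×10⁻¹¹ C·m.
On the perpendicular bisector E = kp/r³ (half the axial value at the same distance).
E = (8.99×10⁹)(6.24×10⁻¹¹) / (0.400)³ = 8.765 N/C.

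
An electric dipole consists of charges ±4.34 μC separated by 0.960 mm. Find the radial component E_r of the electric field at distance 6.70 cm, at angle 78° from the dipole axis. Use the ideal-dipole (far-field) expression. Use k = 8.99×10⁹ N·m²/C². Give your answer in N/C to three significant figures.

Dipole moment p = qd = (4.34×10⁻⁶ C)(9.60×10⁻⁴ m) = 4.166×10⁻⁹ C·m.
For a dipole, E_r = (2kp cosθ)/r³.
kp/r³ = (8.99×10⁹)(4.166×10⁻⁹)/(0.0670)³ = 1.245×10⁵ N/C.
E_r = 2·1.245×10⁵·cos78° = 5.178×10⁴ N/C.

E_r ≈ 5.18×10⁴ N/C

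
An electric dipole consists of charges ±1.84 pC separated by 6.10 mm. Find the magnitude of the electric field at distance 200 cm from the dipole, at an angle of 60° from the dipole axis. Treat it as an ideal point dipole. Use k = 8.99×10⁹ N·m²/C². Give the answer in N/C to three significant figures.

E ≈ 1.67×10⁻⁵ N/C

Dipole moment p = qd = (1.84×10⁻¹² C)(0.00610 m) = 1.122×10⁻¹⁴ C·m.
At angle θ the dipole field magnitude is E = (kp/r³)·√(1 + 3cos²θ).
kp/r³ = (8.99×10⁹)(1.122×10⁻¹⁴) / (2.00)³ = 1.261×10⁻⁵ N/C.
√(1 + 3cos²60°) = √(1 + 3·0.2500) = √1.7500 ≈ 1.3229.
E ≈ 1.261×10⁻⁵ × 1.323 = 1.668×10⁻⁵ N/C.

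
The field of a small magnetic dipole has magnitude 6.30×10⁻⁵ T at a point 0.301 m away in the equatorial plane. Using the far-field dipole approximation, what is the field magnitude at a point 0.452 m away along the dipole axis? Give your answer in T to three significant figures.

B ≈ 3.72×10⁻⁵ T

Dipole fields scale as 1/r³ in the far field.
The axial field is twice the equatorial field at the same r, so the geometry factor is 2/1.
B₂ = B₁ · (2/1) · (r₁/r₂)³ = 6.30×10⁻⁵ · 2 · (0.301/0.452)³.
(r₁/r₂)³ = (0.6659)³ = 0.2953.
B₂ ≈ 3.721×10⁻⁵ T.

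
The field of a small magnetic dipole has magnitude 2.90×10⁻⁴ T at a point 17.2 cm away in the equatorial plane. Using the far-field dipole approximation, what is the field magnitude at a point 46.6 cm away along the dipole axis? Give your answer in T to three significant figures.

Dipole fields scale as 1/r³ in the far field.
The axial field is twice the equatorial field at the same r, so the geometry factor is 2/1.
B₂ = B₁ · (2/1) · (r₁/r₂)³ = 2.90×10⁻⁴ · 2 · (17.2/46.6)³.
(r₁/r₂)³ = (0.3691)³ = 0.05028.
B₂ ≈ 2.916×10⁻⁵ T.

B ≈ 2.92×10⁻⁵ T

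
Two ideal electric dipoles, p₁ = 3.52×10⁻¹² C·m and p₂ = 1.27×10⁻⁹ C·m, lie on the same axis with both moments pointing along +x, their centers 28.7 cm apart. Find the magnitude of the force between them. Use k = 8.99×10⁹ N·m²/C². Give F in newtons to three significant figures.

On-axis field of dipole 1 at distance r: E = 2kp₁/r³. Force on dipole 2 is F = p₂·dE/dr (gradient along axis).
dE/dr = −6kp₁/r⁴, so |F| = 6kp₁p₂/r⁴ (attractive for aligned moments).
F = 6(8.99×10⁹)(3.52×10⁻¹²)(1.27×10⁻⁹)/(0.287)⁴ = 3.554×10⁻⁸ N.

F ≈ 3.55×10⁻⁸ N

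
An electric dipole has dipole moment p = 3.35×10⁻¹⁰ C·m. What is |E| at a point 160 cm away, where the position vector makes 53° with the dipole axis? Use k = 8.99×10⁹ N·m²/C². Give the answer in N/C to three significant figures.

At angle θ the dipole field magnitude is E = (kp/r³)·√(1 + 3cos²θ).
kp/r³ = (8.99×10⁹)(3.35×10⁻¹⁰) / (1.60)³ = 0.7353 N/C.
√(1 + 3cos²53°) = √(1 + 3·0.3622) = √2.0865 ≈ 1.4445.
E ≈ 0.7353 × 1.444 = 1.062 N/C.

E ≈ 1.06 N/C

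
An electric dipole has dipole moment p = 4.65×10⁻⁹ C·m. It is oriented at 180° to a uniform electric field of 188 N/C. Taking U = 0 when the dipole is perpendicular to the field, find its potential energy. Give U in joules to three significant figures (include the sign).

U ≈ 8.74×10⁻⁷ J

U = −p·E = −pE cosθ.
U = −(4.65×10⁻⁹)(188)·cos180° = 8.742×10⁻⁷ J.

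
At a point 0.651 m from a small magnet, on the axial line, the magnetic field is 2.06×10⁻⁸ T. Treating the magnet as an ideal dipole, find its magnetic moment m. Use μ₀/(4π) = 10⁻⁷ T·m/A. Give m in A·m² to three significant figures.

On axis B = (μ₀/4π)·2m/r³, so m = Br³·4π/(μ₀·2).
m = (2.06×10⁻⁸)·(0.651)³ / (2·10⁻⁷) = 0.02842 A·m².

m ≈ 0.0284 A·m²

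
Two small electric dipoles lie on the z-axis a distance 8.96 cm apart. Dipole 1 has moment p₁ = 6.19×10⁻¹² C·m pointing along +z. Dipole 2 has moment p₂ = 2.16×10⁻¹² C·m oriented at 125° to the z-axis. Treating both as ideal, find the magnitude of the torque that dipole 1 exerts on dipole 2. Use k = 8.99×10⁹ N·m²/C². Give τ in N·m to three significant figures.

τ ≈ 2.74×10⁻¹⁰ N·m

The second dipole sits on the axis of the first, so the field there is axial: E₁ = 2kp₁/r³ along +z.
E₁ = 2(8.99×10⁹)(6.19×10⁻¹²)/(0.0896)³ = 154.7 N/C.
Torque on the second dipole: τ = p₂ E₁ sinθ.
τ = (2.16×10⁻¹²)(154.7)·sin125° = 2.738×10⁻¹⁰ N·m.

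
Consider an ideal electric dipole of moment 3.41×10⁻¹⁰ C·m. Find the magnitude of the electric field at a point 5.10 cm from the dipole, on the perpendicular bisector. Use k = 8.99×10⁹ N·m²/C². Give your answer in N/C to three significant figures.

On the perpendicular bisector E = kp/r³ (half the axial value at the same distance).
E = (8.99×10⁹)(3.41×10⁻¹⁰) / (0.0510)³ = 2.311×10⁴ N/C.

E ≈ 2.31×10⁴ N/C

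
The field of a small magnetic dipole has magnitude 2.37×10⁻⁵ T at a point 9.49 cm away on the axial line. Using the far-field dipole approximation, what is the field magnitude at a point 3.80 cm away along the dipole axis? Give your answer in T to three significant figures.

B ≈ 3.69×10⁻⁴ T

Dipole fields scale as 1/r³ in the far field; the geometry is the same at both points.
B₂ = B₁ · (r₁/r₂)³ = 2.37×10⁻⁵ · (9.49/3.80)³.
(r₁/r₂)³ = (2.497)³ = 15.58.
B₂ ≈ 3.691×10⁻⁴ T.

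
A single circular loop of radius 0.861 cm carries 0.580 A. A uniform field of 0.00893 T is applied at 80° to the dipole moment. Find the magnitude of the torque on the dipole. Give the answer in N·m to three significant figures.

Magnetic moment m = IA = Iπa² = (0.580)·π·(0.00861)² = 1.351×10⁻⁴ A·m².
Torque on a magnetic dipole: τ = mB sinθ.
τ = (1.351×10⁻⁴)(0.00893)·sin80° = 1.188×10⁻⁶ N·m.

τ ≈ 1.19×10⁻⁶ N·m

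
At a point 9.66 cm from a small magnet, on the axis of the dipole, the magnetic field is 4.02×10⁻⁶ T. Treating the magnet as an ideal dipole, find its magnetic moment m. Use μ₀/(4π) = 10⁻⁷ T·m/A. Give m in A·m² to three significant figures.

On axis B = (μ₀/4π)·2m/r³, so m = Br³·4π/(μ₀·2).
m = (4.02×10⁻⁶)·(0.0966)³ / (2·10⁻⁷) = 0.01812 A·m².

m ≈ 0.0181 A·m²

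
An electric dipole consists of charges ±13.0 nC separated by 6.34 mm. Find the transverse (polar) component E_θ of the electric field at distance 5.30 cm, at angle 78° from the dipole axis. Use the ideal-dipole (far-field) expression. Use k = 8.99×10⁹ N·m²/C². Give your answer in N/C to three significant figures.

E_θ ≈ 4870 N/C

Dipole moment p = qd = (1.30×10⁻⁸ C)(0.00634 m) = 8.242×10⁻¹¹ C·m.
For a dipole, E_θ = (kp sinθ)/r³.
kp/r³ = (8.99×10⁹)(8.242×10⁻¹¹)/(0.0530)³ = 4977 N/C.
E_θ = 4977·sin78° = 4868 N/C.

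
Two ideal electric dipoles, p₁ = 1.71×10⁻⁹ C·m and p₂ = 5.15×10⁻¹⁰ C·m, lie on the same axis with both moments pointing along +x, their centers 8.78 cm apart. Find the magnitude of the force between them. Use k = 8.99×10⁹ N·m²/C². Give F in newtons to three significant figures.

F ≈ 7.99×10⁻⁴ N

On-axis field of dipole 1 at distance r: E = 2kp₁/r³. Force on dipole 2 is F = p₂·dE/dr (gradient along axis).
dE/dr = −6kp₁/r⁴, so |F| = 6kp₁p₂/r⁴ (attractive for aligned moments).
F = 6(8.99×10⁹)(1.71×10⁻⁹)(5.15×10⁻¹⁰)/(0.0878)⁴ = 7.993×10⁻⁴ N.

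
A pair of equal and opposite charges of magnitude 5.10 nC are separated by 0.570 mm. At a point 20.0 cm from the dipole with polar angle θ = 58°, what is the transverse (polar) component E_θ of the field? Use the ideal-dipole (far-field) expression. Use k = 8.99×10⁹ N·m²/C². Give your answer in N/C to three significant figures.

E_θ ≈ 2.77 N/C

Dipole moment p = qd = (5.10×10⁻⁹ C)(5.70×10⁻⁴ m) = 2.907×10⁻¹² C·m.
For a dipole, E_θ = (kp sinθ)/r³.
kp/r³ = (8.99×10⁹)(2.907×10⁻¹²)/(0.200)³ = 3.267 N/C.
E_θ = 3.267·sin58° = 2.770 N/C.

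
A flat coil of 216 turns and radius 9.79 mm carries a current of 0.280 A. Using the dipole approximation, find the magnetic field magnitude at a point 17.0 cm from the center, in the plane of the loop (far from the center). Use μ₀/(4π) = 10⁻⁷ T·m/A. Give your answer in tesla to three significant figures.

m = NIA = NIπa² = 216·(0.280)·π·(0.00979)² = 0.01821 A·m².
In the equatorial plane B = (μ₀/4π)·m/r³ (half the axial value).
B = (10⁻⁷)·(0.01821) / (0.170)³ = 3.706×10⁻⁷ T.

B ≈ 3.71×10⁻⁷ T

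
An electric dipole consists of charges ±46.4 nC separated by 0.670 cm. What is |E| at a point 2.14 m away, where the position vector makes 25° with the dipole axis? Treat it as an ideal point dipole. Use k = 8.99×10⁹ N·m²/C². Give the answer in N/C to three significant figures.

E ≈ 0.531 N/C

Dipole moment p = qd = (4.64×10⁻⁸ C)(0.00670 m) = 3.109×10⁻¹⁰ C·m.
At angle θ the dipole field magnitude is E = (kp/r³)·√(1 + 3cos²θ).
kp/r³ = (8.99×10⁹)(3.109×10⁻¹⁰) / (2.14)³ = 0.2852 N/C.
√(1 + 3cos²25°) = √(1 + 3·0.8214) = √3.4642 ≈ 1.8612.
E ≈ 0.2852 × 1.861 = 0.5308 N/C.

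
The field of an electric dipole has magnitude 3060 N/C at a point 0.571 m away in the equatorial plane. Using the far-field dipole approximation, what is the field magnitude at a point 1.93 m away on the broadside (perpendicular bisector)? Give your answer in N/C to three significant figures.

E ≈ 79.2 N/C

Dipole fields scale as 1/r³ in the far field; the geometry is the same at both points.
E₂ = E₁ · (r₁/r₂)³ = 3060 · (0.571/1.93)³.
(r₁/r₂)³ = (0.2959)³ = 0.0259.
E₂ ≈ 79.24 N/C.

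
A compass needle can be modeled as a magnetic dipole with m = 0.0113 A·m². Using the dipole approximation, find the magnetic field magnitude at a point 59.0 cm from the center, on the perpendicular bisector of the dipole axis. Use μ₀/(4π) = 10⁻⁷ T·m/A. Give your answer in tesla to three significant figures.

B ≈ 5.50×10⁻⁹ T

In the equatorial plane B = (μ₀/4π)·m/r³ (half the axial value).
B = (10⁻⁷)·(0.0113) / (0.590)³ = 5.502×10⁻⁹ T.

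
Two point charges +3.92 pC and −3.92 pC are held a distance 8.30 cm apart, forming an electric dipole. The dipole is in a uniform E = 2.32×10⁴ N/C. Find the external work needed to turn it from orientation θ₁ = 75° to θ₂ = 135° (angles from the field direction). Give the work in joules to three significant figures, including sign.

W ≈ 7.29×10⁻⁹ J

Dipole moment p = qd = (3.92×10⁻¹² C)(0.0830 m) = 3.254×10⁻¹³ C·m.
W_ext = ΔU = U(θ₂) − U(θ₁) = −pE cosθ₂ − (−pE cosθ₁) = pE(cosθ₁ − cosθ₂).
W = (3.254×10⁻¹³)(2.32×10⁴)·(cos75° − cos135°) = (7.549×10⁻⁹)·(+0.9659) = 7.292×10⁻⁹ J.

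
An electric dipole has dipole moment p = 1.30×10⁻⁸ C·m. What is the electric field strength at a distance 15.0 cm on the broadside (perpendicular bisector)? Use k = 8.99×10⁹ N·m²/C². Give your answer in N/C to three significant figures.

E ≈ 3.46×10⁴ N/C

In the equatorial plane E = kp/r³.
E = (8.99×10⁹)(1.30×10⁻⁸) / (0.150)³ = 3.463×10⁴ N/C.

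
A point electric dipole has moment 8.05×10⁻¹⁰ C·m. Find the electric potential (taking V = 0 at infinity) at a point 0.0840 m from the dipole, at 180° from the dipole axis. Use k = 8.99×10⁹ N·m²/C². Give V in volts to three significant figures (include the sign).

V ≈ -1030 V

The dipole potential is V = kp cosθ / r².
V = (8.99×10⁹)(8.05×10⁻¹⁰)·cos180° / (0.0840)² = -1026 V.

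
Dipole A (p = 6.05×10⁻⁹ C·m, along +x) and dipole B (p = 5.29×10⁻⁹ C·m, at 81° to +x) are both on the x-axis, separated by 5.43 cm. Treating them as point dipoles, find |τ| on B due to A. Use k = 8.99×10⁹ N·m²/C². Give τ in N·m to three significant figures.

τ ≈ 0.00355 N·m

The second dipole sits on the axis of the first, so the field there is axial: E₁ = 2kp₁/r³ along +x.
E₁ = 2(8.99×10⁹)(6.05×10⁻⁹)/(0.0543)³ = 6.794×10⁵ N/C.
Torque on the second dipole: τ = p₂ E₁ sinθ.
τ = (5.29×10⁻⁹)(6.794×10⁵)·sin81° = 0.003550 N·m.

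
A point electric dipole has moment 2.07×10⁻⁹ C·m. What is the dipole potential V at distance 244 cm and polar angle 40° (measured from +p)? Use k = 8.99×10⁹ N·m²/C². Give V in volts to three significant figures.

V ≈ 2.39 V

The dipole potential is V = kp cosθ / r².
V = (8.99×10⁹)(2.07×10⁻⁹)·cos40° / (2.44)² = 2.394 V.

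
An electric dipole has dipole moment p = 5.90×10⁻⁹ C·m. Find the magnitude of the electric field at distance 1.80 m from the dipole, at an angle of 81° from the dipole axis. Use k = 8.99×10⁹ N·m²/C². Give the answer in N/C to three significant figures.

E ≈ 9.42 N/C

At angle θ the dipole field magnitude is E = (kp/r³)·√(1 + 3cos²θ).
kp/r³ = (8.99×10⁹)(5.90×10⁻⁹) / (1.80)³ = 9.095 N/C.
√(1 + 3cos²81°) = √(1 + 3·0.0245) = √1.0734 ≈ 1.0361.
E ≈ 9.095 × 1.036 = 9.423 N/C.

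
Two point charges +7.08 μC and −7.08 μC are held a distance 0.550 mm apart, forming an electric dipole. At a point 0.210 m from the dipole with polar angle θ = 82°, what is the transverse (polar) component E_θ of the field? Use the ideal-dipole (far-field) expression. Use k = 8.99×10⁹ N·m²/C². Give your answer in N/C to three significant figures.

Dipole moment p = qd = (7.08×10⁻⁶ C)(5.50×10⁻⁴ m) = 3.894×10⁻⁹ C·m.
For a dipole, E_θ = (kp sinθ)/r³.
kp/r³ = (8.99×10⁹)(3.894×10⁻⁹)/(0.210)³ = 3780 N/C.
E_θ = 3780·sin82° = 3743 N/C.

E_θ ≈ 3740 N/C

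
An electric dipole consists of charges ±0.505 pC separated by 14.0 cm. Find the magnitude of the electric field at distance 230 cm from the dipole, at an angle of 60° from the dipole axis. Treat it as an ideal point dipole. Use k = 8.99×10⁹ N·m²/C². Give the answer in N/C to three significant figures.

E ≈ 6.91×10⁻⁵ N/C

Dipole moment p = qd = (5.05×10⁻¹³ C)(0.140 m) = 7.07×10⁻¹⁴ C·m.
At angle θ the dipole field magnitude is E = (kp/r³)·√(1 + 3cos²θ).
kp/r³ = (8.99×10⁹)(7.07×10⁻¹⁴) / (2.30)³ = 5.224×10⁻⁵ N/C.
√(1 + 3cos²60°) = √(1 + 3·0.2500) = √1.7500 ≈ 1.3229.
E ≈ 5.224×10⁻⁵ × 1.323 = 6.911×10⁻⁵ N/C.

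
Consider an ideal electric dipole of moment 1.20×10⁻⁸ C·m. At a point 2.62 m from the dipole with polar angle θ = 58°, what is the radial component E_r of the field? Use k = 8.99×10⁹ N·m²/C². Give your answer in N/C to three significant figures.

For a dipole, E_r = (2kp cosθ)/r³.
kp/r³ = (8.99×10⁹)(1.20×10⁻⁸)/(2.62)³ = 5.998 N/C.
E_r = 2·5.998·cos58° = 6.357 N/C.

E_r ≈ 6.36 N/C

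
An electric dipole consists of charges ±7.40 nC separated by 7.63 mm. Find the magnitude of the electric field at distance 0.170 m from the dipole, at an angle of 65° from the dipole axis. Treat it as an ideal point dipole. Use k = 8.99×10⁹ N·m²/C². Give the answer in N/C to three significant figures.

Dipole moment p = qd = (7.40×10⁻⁹ C)(0.00763 m) = 5.646×10⁻¹¹ C·m.
At angle θ the dipole field magnitude is E = (kp/r³)·√(1 + 3cos²θ).
kp/r³ = (8.99×10⁹)(5.646×10⁻¹¹) / (0.170)³ = 103.3 N/C.
√(1 + 3cos²65°) = √(1 + 3·0.1786) = √1.5358 ≈ 1.2393.
E ≈ 103.3 × 1.239 = 128.0 N/C.

E ≈ 128 N/C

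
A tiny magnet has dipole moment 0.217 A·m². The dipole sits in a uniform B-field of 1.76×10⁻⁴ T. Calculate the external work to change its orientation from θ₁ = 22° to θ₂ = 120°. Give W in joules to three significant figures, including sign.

W_ext = ΔU = −mB cosθ₂ + mB cosθ₁ = mB(cosθ₁ − cosθ₂).
W = (0.217)(1.76×10⁻⁴)·(cos22° − cos120°) = (3.819×10⁻⁵)·(+1.4272) = 5.451×10⁻⁵ J.

W ≈ 5.45×10⁻⁵ J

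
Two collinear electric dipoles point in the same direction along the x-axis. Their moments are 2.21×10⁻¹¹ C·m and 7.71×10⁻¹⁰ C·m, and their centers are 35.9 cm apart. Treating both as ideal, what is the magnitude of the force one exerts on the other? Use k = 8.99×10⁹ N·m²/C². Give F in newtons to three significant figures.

On-axis field of dipole 1 at distance r: E = 2kp₁/r³. Force on dipole 2 is F = p₂·dE/dr (gradient along axis).
dE/dr = −6kp₁/r⁴, so |F| = 6kp₁p₂/r⁴ (attractive for aligned moments).
F = 6(8.99×10⁹)(2.21×10⁻¹¹)(7.71×10⁻¹⁰)/(0.359)⁴ = 5.533×10⁻⁸ N.

F ≈ 5.53×10⁻⁸ N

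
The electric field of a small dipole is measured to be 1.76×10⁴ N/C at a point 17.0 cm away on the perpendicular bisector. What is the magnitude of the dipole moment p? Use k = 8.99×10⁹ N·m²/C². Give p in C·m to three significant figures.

p ≈ 9.62×10⁻⁹ C·m

In the equatorial plane E = kp/r³, so p = Er³/(k).
p = (1.76×10⁴)·(0.170)³ / (8.99×10⁹) = 9.618×10⁻⁹ C·m.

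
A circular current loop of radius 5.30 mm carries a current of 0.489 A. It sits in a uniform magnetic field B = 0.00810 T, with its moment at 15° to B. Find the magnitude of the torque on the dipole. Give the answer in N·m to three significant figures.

τ ≈ 9.05×10⁻⁸ N·m

Magnetic moment m = IA = Iπa² = (0.489)·π·(0.00530)² = 4.315×10⁻⁵ A·m².
Torque on a magnetic dipole: τ = mB sinθ.
τ = (4.315×10⁻⁵)(0.00810)·sin15° = 9.046×10⁻⁸ N·m.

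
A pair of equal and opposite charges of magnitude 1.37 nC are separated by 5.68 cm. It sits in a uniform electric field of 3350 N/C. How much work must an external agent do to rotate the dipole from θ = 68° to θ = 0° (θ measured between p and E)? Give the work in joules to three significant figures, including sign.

W ≈ -1.63×10⁻⁷ J

Dipole moment p = qd = (1.37×10⁻⁹ C)(0.0568 m) = 7.782×10⁻¹¹ C·m.
W_ext = ΔU = U(θ₂) − U(θ₁) = −pE cosθ₂ − (−pE cosθ₁) = pE(cosθ₁ − cosθ₂).
W = (7.782×10⁻¹¹)(3350)·(cos68° − cos0°) = (2.607×10⁻⁷)·(-0.6254) = -1.630×10⁻⁷ J.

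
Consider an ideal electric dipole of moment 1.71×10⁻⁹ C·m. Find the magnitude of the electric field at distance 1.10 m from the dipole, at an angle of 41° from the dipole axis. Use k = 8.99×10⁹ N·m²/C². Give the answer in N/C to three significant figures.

E ≈ 19.0 N/C

At angle θ the dipole field magnitude is E = (kp/r³)·√(1 + 3cos²θ).
kp/r³ = (8.99×10⁹)(1.71×10⁻⁹) / (1.10)³ = 11.55 N/C.
√(1 + 3cos²41°) = √(1 + 3·0.5696) = √2.7088 ≈ 1.6458.
E ≈ 11.55 × 1.646 = 19.01 N/C.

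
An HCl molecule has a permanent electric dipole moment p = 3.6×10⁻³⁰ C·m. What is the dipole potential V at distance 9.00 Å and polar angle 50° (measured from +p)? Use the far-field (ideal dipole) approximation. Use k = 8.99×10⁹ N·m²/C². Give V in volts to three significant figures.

V ≈ 0.0257 V

The dipole potential is V = kp cosθ / r².
V = (8.99×10⁹)(3.60×10⁻³⁰)·cos50° / (9.00×10⁻¹⁰)² = 0.02568 V.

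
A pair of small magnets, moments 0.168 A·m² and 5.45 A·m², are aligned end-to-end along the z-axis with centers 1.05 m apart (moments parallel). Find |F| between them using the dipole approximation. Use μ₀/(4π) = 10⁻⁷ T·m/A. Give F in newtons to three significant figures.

F ≈ 4.52×10⁻⁷ N

On-axis B of dipole 1: B = (μ₀/4π)·2m₁/r³. Force on dipole 2: F = m₂·dB/dr.
dB/dr = −(μ₀/4π)·6m₁/r⁴, so |F| = (μ₀/4π)·6m₁m₂/r⁴.
F = 6(10⁻⁷)(0.168)(5.45)/(1.05)⁴ = 4.520×10⁻⁷ N.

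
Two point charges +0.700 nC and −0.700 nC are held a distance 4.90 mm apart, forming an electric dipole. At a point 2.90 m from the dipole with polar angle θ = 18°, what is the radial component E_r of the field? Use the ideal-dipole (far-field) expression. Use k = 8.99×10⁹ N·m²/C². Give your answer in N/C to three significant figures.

E_r ≈ 0.00240 N/C

Dipole moment p = qd = (7.00×10⁻¹⁰ C)(0.00490 m) = 3.43×10⁻¹² C·m.
For a dipole, E_r = (2kp cosθ)/r³.
kp/r³ = (8.99×10⁹)(3.43×10⁻¹²)/(2.90)³ = 0.001264 N/C.
E_r = 2·0.001264·cos18° = 0.002405 N/C.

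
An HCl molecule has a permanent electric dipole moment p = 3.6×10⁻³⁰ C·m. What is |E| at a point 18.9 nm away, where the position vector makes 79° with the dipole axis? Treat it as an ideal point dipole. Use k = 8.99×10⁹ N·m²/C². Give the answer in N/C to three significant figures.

At angle θ the dipole field magnitude is E = (kp/r³)·√(1 + 3cos²θ).
kp/r³ = (8.99×10⁹)(3.60×10⁻³⁰) / (1.89×10⁻⁸)³ = 4794 N/C.
√(1 + 3cos²79°) = √(1 + 3·0.0364) = √1.1092 ≈ 1.0532.
E ≈ 4794 × 1.053 = 5049 N/C.

E ≈ 5050 N/C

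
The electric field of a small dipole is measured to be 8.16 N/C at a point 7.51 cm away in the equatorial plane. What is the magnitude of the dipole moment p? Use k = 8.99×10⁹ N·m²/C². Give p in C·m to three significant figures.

In the equatorial plane E = kp/r³, so p = Er³/(k).
p = (8.16)·(0.0751)³ / (8.99×10⁹) = 3.845×10⁻¹³ C·m.

p ≈ 3.84×10⁻¹³ C·m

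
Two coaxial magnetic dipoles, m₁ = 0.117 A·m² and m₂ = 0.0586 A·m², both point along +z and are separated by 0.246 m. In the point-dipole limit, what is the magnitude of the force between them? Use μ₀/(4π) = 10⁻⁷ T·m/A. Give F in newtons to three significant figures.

F ≈ 1.12×10⁻⁶ N

On-axis B of dipole 1: B = (μ₀/4π)·2m₁/r³. Force on dipole 2: F = m₂·dB/dr.
dB/dr = −(μ₀/4π)·6m₁/r⁴, so |F| = (μ₀/4π)·6m₁m₂/r⁴.
F = 6(10⁻⁷)(0.117)(0.0586)/(0.246)⁴ = 1.123×10⁻⁶ N.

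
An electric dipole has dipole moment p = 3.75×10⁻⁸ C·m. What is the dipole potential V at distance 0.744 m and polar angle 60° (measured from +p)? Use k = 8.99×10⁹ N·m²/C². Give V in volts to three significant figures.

The dipole potential is V = kp cosθ / r².
V = (8.99×10⁹)(3.75×10⁻⁸)·cos60° / (0.744)² = 304.5 V.

V ≈ 305 V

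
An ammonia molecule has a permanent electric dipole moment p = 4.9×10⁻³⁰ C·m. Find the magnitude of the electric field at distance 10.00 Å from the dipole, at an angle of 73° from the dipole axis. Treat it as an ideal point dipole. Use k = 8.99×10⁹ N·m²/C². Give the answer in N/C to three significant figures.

E ≈ 4.94×10⁷ N/C

At angle θ the dipole field magnitude is E = (kp/r³)·√(1 + 3cos²θ).
kp/r³ = (8.99×10⁹)(4.90×10⁻³⁰) / (1.00×10⁻⁹)³ = 4.405×10⁷ N/C.
√(1 + 3cos²73°) = √(1 + 3·0.0855) = √1.2564 ≈ 1.1209.
E ≈ 4.405×10⁷ × 1.121 = 4.938×10⁷ N/C.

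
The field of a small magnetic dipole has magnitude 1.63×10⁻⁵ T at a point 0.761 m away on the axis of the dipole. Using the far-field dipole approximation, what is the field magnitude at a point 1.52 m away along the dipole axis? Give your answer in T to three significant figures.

Dipole fields scale as 1/r³ in the far field; the geometry is the same at both points.
B₂ = B₁ · (r₁/r₂)³ = 1.63×10⁻⁵ · (0.761/1.52)³.
(r₁/r₂)³ = (0.5007)³ = 0.1255.
B₂ ≈ 2.046×10⁻⁶ T.

B ≈ 2.05×10⁻⁶ T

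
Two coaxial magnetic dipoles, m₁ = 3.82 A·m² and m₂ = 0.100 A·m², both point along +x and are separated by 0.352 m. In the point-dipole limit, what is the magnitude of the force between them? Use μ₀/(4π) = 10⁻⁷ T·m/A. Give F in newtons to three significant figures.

F ≈ 1.49×10⁻⁵ N

On-axis B of dipole 1: B = (μ₀/4π)·2m₁/r³. Force on dipole 2: F = m₂·dB/dr.
dB/dr = −(μ₀/4π)·6m₁/r⁴, so |F| = (μ₀/4π)·6m₁m₂/r⁴.
F = 6(10⁻⁷)(3.82)(0.100)/(0.352)⁴ = 1.493×10⁻⁵ N.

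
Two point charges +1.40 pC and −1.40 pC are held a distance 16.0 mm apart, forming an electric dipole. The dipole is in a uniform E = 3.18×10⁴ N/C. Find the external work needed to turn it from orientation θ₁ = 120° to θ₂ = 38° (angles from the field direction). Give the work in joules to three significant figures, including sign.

W ≈ -9.17×10⁻¹⁰ J

Dipole moment p = qd = (1.40×10⁻¹² C)(0.0160 m) = 2.24×10⁻¹⁴ C·m.
W_ext = ΔU = U(θ₂) − U(θ₁) = −pE cosθ₂ − (−pE cosθ₁) = pE(cosθ₁ − cosθ₂).
W = (2.24×10⁻¹⁴)(3.18×10⁴)·(cos120° − cos38°) = (7.123×10⁻¹⁰)·(-1.2880) = -9.175×10⁻¹⁰ J.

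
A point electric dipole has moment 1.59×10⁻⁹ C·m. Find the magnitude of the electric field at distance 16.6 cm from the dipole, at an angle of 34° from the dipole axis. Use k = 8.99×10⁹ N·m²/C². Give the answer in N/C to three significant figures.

At angle θ the dipole field magnitude is E = (kp/r³)·√(1 + 3cos²θ).
kp/r³ = (8.99×10⁹)(1.59×10⁻⁹) / (0.166)³ = 3125 N/C.
√(1 + 3cos²34°) = √(1 + 3·0.6873) = √3.0619 ≈ 1.7498.
E ≈ 3125 × 1.750 = 5468 N/C.

E ≈ 5470 N/C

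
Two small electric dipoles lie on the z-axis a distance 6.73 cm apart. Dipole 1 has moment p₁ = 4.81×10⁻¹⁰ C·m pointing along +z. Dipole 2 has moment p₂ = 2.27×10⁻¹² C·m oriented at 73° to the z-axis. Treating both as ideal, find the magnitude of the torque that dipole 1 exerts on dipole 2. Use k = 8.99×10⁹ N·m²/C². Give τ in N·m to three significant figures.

τ ≈ 6.16×10⁻⁸ N·m

The second dipole sits on the axis of the first, so the field there is axial: E₁ = 2kp₁/r³ along +z.
E₁ = 2(8.99×10⁹)(4.81×10⁻¹⁰)/(0.0673)³ = 2.837×10⁴ N/C.
Torque on the second dipole: τ = p₂ E₁ sinθ.
τ = (2.27×10⁻¹²)(2.837×10⁴)·sin73° = 6.159×10⁻⁸ N·m.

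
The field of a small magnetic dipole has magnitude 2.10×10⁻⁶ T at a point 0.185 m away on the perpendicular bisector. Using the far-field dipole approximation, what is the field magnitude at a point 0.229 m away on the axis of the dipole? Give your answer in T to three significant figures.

B ≈ 2.21×10⁻⁶ T

Dipole fields scale as 1/r³ in the far field.
The axial field is twice the equatorial field at the same r, so the geometry factor is 2/1.
B₂ = B₁ · (2/1) · (r₁/r₂)³ = 2.10×10⁻⁶ · 2 · (0.185/0.229)³.
(r₁/r₂)³ = (0.8079)³ = 0.5272.
B₂ ≈ 2.214×10⁻⁶ T.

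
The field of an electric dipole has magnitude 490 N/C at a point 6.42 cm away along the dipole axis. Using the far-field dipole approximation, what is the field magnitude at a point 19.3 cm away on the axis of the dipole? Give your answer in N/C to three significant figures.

E ≈ 18.0 N/C

Dipole fields scale as 1/r³ in the far field; the geometry is the same at both points.
E₂ = E₁ · (r₁/r₂)³ = 490 · (6.42/19.3)³.
(r₁/r₂)³ = (0.3326)³ = 0.03681.
E₂ ≈ 18.04 N/C.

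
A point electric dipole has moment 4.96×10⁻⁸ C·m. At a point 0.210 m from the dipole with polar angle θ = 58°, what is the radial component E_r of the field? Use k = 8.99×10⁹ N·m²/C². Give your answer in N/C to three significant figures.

E_r ≈ 5.10×10⁴ N/C

For a dipole, E_r = (2kp cosθ)/r³.
kp/r³ = (8.99×10⁹)(4.96×10⁻⁸)/(0.210)³ = 4.815×10⁴ N/C.
E_r = 2·4.815×10⁴·cos58° = 5.103×10⁴ N/C.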